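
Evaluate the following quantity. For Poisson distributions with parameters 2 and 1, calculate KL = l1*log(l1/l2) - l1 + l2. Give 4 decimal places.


KL divergence for Poisson:
KL = l1*log(l1/l2) - l1 + l2.
l1 = 2, l2 = 1.
log(2/1) = 0.693147.
l1*log(l1/l2) = 2 * 0.693147 = 1.386294.
KL = 1.386294 - 2 + 1 = 0.3863

0.3863


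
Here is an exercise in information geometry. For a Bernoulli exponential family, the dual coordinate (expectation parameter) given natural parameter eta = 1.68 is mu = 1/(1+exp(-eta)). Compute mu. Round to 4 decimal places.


Dual coordinate (expectation parameter) for Bernoulli:
mu = 1/(1+exp(-eta)).
eta = 1.68.
exp(-eta) = exp(-1.68) = 0.186374.
mu = 1/(1+0.186374) = 0.8429

0.8429


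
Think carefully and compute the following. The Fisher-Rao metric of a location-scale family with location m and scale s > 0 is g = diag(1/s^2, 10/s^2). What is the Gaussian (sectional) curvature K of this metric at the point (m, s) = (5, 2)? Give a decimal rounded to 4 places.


The metric has the form g = (A dm^2 + B ds^2)/s^2 with A = 1, B = 10.
Substitute u = sqrt(A/B)*m: g = B*(du^2 + ds^2)/s^2, i.e. B times the
Poincare upper half-plane metric, which has constant Gaussian curvature -1.
Scaling a 2D metric by a constant c divides the Gaussian curvature by c,
so K = -1/B = -1/(10) = -0.1000 everywhere (the point (m, s) = (5, 2) is irrelevant:
the curvature is constant).
The requested Gaussian curvature is K = -0.1000.

-0.1000


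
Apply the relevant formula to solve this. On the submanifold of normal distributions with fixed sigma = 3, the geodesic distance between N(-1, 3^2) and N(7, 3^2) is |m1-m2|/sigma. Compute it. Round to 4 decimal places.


On the fixed-variance normal subfamily, geodesic distance = |m1-m2|/sigma.
|-1 - 7| = 8.
sigma = 3.
d = 8/3 = 2.6667

2.6667


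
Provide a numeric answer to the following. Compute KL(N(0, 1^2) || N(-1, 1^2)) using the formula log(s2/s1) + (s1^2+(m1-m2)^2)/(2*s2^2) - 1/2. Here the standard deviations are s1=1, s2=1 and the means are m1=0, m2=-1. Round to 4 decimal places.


KL divergence between normal distributions:
KL = log(s2/s1) + (s1^2 + (m1-m2)^2)/(2*s2^2) - 1/2.
log(1/1) = 0.0.
(1^2 + (0--1)^2)/(2*1^2) = (1 + 1)/2 = 1.0.
KL = 0.0 + 1.0 - 0.5 = 0.5000

0.5000


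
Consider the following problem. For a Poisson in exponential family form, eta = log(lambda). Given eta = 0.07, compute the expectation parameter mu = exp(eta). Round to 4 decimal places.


Expectation parameter for Poisson exponential family:
mu = exp(eta).
eta = 0.07.
mu = exp(0.07) = 1.0725

1.0725


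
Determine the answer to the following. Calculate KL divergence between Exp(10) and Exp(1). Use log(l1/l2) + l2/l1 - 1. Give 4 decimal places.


KL divergence for exponential family:
KL = log(l1/l2) + l2/l1 - 1.
log(10/1) = 2.302585.
1/10 = 0.1.
KL = 2.302585 + 0.1 - 1 = 1.4026

1.4026


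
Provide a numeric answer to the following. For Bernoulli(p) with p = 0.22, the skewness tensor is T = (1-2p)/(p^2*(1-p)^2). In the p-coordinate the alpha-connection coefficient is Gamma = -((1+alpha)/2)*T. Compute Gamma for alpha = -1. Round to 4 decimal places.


Skewness (Amari-Chentsov) tensor: T = (1-2p)/(p^2*(1-p)^2).
p = 0.22, 1-2p = 0.56, p^2 = 0.0484, (1-p)^2 = 0.6084.
T = 0.56/(0.0484 * 0.6084) = 19.017502.
In the p-coordinate, Gamma^(alpha) = Gamma^(0) - (alpha/2)*T with Gamma^(0) = (1/2)*g'(p) = -T/2,
so Gamma^(alpha) = -((1+alpha)/2)*T.
alpha = -1, -(1+alpha)/2 = 0.0.
Gamma = 0.0 * 19.017502 = 0.0000

0.0000


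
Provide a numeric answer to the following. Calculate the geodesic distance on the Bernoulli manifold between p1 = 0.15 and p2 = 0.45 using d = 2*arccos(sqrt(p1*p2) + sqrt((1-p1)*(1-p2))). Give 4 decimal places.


Geodesic distance on Bernoulli manifold:
d(p1,p2) = 2*arccos(sqrt(p1*p2) + sqrt((1-p1)*(1-p2))).
sqrt(p1*p2) = sqrt(0.15*0.45) = 0.259808.
sqrt((1-p1)*(1-p2)) = sqrt(0.85*0.55) = 0.68374.
arg = 0.259808 + 0.68374 = 0.943547.
d = 2*arccos(0.943547) = 0.6752

0.6752


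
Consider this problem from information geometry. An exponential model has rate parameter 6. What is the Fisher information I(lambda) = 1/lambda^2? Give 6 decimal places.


Fisher information for exponential: I(lambda) = 1/lambda^2.
lambda = 6, lambda^2 = 36.
I = 1/36 = 0.027778

0.027778


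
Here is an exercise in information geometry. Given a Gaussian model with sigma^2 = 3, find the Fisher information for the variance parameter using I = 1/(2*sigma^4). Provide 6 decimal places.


Fisher information for variance: I(sigma^2) = 1/(2*sigma^4).
sigma^2 = 3, so sigma^4 = 9.
I = 1/(2*9) = 1/18 = 0.055556

0.055556


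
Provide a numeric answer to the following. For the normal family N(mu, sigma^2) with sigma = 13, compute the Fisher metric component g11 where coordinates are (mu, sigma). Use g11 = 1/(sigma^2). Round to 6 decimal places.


For the 2-parameter normal family, the Fisher metric has:
  g11 = 1/sigma^2, g22 = 2/sigma^2.
sigma = 13, sigma^2 = 169.
g11 = 0.005917

0.005917


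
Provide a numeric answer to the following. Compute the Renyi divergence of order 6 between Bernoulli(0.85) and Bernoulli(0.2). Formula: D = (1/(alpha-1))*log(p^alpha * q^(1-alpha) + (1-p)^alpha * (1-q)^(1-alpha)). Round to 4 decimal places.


Renyi divergence of order alpha between Bernoulli distributions:
D = (1/(alpha-1))*log(p^alpha * q^(1-alpha) + (1-p)^alpha * (1-q)^(1-alpha)).
alpha = 6, p = 0.85, q = 0.2.
p^alpha * q^(1-alpha) = 0.85^6 * 0.2^-5 = 1178.592236.
(1-p)^alpha * (1-q)^(1-alpha) = 0.15^6 * 0.8^-5 = 3.5e-05.
sum = 1178.592236 + 3.5e-05 = 1178.592271.
D = (1/5)*log(1178.592271) = 1.4144

1.4144


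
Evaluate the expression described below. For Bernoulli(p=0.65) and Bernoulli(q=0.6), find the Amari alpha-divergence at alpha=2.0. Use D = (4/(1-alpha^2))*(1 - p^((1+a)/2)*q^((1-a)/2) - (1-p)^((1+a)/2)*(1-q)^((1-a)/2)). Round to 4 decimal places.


Amari alpha-divergence:
D = (4/(1-alpha^2))*(1 - p^((1+a)/2)*q^((1-a)/2) - (1-p)^((1+a)/2)*(1-q)^((1-a)/2)).
alpha = 2.0, p = 0.65, q = 0.6.
e1 = (1+alpha)/2 = 1.5, e2 = (1-alpha)/2 = -0.5.
t1 = p^e1 * q^e2 = 0.65^1.5 * 0.6^-0.5 = 0.676541.
t2 = (1-p)^e1 * (1-q)^e2 = 0.35^1.5 * 0.4^-0.5 = 0.327395.
4/(1-alpha^2) = -1.333333.
D = -1.333333*(1 - 0.676541 - 0.327395) = 0.0052

0.0052


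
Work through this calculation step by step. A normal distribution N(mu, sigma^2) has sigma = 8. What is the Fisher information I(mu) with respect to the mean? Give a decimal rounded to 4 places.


The Fisher information for the mean of a normal distribution is I(mu) = 1/sigma^2.
sigma = 8, so sigma^2 = 64.
I(mu) = 1/64 = 0.0156

0.0156


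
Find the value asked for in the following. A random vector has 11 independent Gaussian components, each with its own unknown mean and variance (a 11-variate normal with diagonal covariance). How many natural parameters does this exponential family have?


Exponential family dimension calculation:
Each univariate normal has two natural parameters (mu/sigma^2 and -1/(2 sigma^2)).
With 11 independent components, dim = 2 * 11 = 22.

22


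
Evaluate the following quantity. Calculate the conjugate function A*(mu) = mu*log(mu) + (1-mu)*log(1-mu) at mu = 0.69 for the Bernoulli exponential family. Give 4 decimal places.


Legendre transform for Bernoulli:
A*(mu) = mu*log(mu) + (1-mu)*log(1-mu).
mu = 0.69, 1-mu = 0.31.
mu*log(mu) = 0.69*log(0.69) = -0.256034.
(1-mu)*log(1-mu) = 0.31*log(0.31) = -0.363067.
A* = -0.256034 + -0.363067 = -0.6191

-0.6191


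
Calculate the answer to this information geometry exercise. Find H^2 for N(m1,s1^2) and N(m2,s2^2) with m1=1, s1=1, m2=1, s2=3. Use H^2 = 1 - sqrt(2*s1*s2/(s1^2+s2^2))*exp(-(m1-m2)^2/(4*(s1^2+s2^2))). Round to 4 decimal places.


Squared Hellinger distance for Gaussians:
H^2 = 1 - sqrt(2*s1*s2/(s1^2+s2^2)) * exp(-(m1-m2)^2/(4*(s1^2+s2^2))).
s1^2 = 1, s2^2 = 9, s1^2+s2^2 = 10.
sqrt(2*1*3/(10)) = 0.774597.
(m1-m2)^2 = (0)^2 = 0.
exp(-0/(4*10)) = exp(0.0) = 1.0.
H^2 = 1 - 0.774597*1.0 = 0.2254

0.2254


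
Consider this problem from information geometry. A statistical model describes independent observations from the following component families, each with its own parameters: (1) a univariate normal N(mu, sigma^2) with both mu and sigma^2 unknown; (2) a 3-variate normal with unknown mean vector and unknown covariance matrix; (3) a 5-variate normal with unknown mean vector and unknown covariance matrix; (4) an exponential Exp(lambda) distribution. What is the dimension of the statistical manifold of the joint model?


The dimension of a statistical manifold equals the number of free
(independent) real parameters of the model. For a product of independent
blocks the parameter counts add.
- normal (mu, sigma^2): 2.
- 3-variate normal: 3 (mean) + 3*4/2 = 6 (symmetric covariance) = 9.
- 5-variate normal: 5 (mean) + 5*6/2 = 15 (symmetric covariance) = 20.
- exponential (lambda): 1.
Total = 2 + 9 + 20 + 1 = 32.
Dimension = 32

32


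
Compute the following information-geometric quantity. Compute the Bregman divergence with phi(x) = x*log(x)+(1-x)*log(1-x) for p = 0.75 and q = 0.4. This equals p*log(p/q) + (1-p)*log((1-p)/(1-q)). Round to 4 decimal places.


Bregman divergence with negative entropy generator:
D = p*log(p/q) + (1-p)*log((1-p)/(1-q)).
p = 0.75, q = 0.4.
p*log(p/q) = 0.75*log(0.75/0.4) = 0.471456.
(1-p)*log((1-p)/(1-q)) = 0.25*log(0.25/0.6) = -0.218867.
D = 0.471456 + -0.218867 = 0.2526

0.2526


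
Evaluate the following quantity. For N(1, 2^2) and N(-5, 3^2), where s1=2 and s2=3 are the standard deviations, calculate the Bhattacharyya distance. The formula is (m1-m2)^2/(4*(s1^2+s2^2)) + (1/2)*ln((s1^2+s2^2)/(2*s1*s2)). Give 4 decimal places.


Bhattacharyya distance between two Gaussians:
DB = (m1-m2)^2/(4*(s1^2+s2^2)) + (1/2)*ln((s1^2+s2^2)/(2*s1*s2)).
(m1-m2)^2 = (6)^2 = 36.
s1^2+s2^2 = 4 + 9 = 13.
term1 = 36/52 = 0.692308.
term2 = 0.5*ln(13/12.0) = 0.040021.
DB = 0.692308 + 0.040021 = 0.7323

0.7323


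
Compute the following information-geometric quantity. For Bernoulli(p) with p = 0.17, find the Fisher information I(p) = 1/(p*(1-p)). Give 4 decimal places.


For Bernoulli(p), Fisher information is I(p) = 1/(p*(1-p)).
p = 0.17, 1-p = 0.83.
p*(1-p) = 0.1411.
I(p) = 1/0.1411 = 7.0872

7.0872


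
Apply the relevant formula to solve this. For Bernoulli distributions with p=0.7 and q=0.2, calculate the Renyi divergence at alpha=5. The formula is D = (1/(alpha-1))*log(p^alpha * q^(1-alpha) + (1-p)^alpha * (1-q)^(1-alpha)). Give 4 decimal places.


Renyi divergence of order alpha between Bernoulli distributions:
D = (1/(alpha-1))*log(p^alpha * q^(1-alpha) + (1-p)^alpha * (1-q)^(1-alpha)).
alpha = 5, p = 0.7, q = 0.2.
p^alpha * q^(1-alpha) = 0.7^5 * 0.2^-4 = 105.04375.
(1-p)^alpha * (1-q)^(1-alpha) = 0.3^5 * 0.8^-4 = 0.005933.
sum = 105.04375 + 0.005933 = 105.049683.
D = (1/4)*log(105.049683) = 1.1636

1.1636


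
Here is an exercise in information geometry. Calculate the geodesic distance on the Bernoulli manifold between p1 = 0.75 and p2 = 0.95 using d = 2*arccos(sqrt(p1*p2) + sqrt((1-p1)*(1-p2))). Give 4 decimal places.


Geodesic distance on Bernoulli manifold:
d(p1,p2) = 2*arccos(sqrt(p1*p2) + sqrt((1-p1)*(1-p2))).
sqrt(p1*p2) = sqrt(0.75*0.95) = 0.844097.
sqrt((1-p1)*(1-p2)) = sqrt(0.25*0.05) = 0.111803.
arg = 0.844097 + 0.111803 = 0.955901.
d = 2*arccos(0.955901) = 0.5962

0.5962


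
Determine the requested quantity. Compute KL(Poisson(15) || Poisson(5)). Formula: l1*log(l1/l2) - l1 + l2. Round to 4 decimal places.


KL divergence for Poisson:
KL = l1*log(l1/l2) - l1 + l2.
l1 = 15, l2 = 5.
log(15/5) = 1.098612.
l1*log(l1/l2) = 15 * 1.098612 = 16.479184.
KL = 16.479184 - 15 + 5 = 6.4792

6.4792


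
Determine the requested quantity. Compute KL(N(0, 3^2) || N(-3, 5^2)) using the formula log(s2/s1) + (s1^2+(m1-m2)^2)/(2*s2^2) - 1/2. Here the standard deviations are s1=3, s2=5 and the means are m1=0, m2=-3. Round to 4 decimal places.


KL divergence between normal distributions:
KL = log(s2/s1) + (s1^2 + (m1-m2)^2)/(2*s2^2) - 1/2.
log(5/3) = 0.510826.
(3^2 + (0--3)^2)/(2*5^2) = (9 + 9)/50 = 0.36.
KL = 0.510826 + 0.36 - 0.5 = 0.3708

0.3708


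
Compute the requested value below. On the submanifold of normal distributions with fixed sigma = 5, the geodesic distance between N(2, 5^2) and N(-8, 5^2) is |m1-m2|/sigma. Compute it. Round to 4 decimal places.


On the fixed-variance normal subfamily, geodesic distance = |m1-m2|/sigma.
|2 - -8| = 10.
sigma = 5.
d = 10/5 = 2.0000

2.0000


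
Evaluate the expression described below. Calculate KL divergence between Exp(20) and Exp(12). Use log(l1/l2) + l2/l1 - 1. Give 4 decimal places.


KL divergence for exponential family:
KL = log(l1/l2) + l2/l1 - 1.
log(20/12) = 0.510826.
12/20 = 0.6.
KL = 0.510826 + 0.6 - 1 = 0.1108

0.1108


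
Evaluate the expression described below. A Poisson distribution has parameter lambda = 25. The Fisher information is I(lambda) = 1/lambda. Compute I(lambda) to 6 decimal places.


Fisher information for Poisson: I(lambda) = 1/lambda.
lambda = 25.
I(lambda) = 1/25 = 0.040000

0.040000


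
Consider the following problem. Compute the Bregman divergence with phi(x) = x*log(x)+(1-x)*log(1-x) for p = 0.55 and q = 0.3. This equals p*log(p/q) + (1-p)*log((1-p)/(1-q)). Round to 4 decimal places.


Bregman divergence with negative entropy generator:
D = p*log(p/q) + (1-p)*log((1-p)/(1-q)).
p = 0.55, q = 0.3.
p*log(p/q) = 0.55*log(0.55/0.3) = 0.333375.
(1-p)*log((1-p)/(1-q)) = 0.45*log(0.45/0.7) = -0.198825.
D = 0.333375 + -0.198825 = 0.1345

0.1345


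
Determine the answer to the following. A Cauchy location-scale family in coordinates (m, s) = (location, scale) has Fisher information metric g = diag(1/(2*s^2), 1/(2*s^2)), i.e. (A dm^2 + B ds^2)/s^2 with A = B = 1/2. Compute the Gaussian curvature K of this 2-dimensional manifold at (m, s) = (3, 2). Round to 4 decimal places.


The metric has the form g = (A dm^2 + B ds^2)/s^2 with A = 1/2, B = 1/2.
Substitute u = sqrt(A/B)*m: g = B*(du^2 + ds^2)/s^2, i.e. B times the
Poincare upper half-plane metric, which has constant Gaussian curvature -1.
Scaling a 2D metric by a constant c divides the Gaussian curvature by c,
so K = -1/B = -1/(1/2) = -2.0000 everywhere (the point (m, s) = (3, 2) is irrelevant:
the curvature is constant).
The requested Gaussian curvature is K = -2.0000.

-2.0000


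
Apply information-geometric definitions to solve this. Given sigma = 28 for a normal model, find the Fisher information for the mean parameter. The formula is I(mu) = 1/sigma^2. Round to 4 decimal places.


The Fisher information for the mean of a normal distribution is I(mu) = 1/sigma^2.
sigma = 28, so sigma^2 = 784.
I(mu) = 1/784 = 0.0013

0.0013


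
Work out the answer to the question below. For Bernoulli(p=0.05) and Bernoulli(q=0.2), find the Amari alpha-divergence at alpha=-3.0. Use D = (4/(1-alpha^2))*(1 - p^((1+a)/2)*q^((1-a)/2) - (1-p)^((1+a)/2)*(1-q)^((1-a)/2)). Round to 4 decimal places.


Amari alpha-divergence:
D = (4/(1-alpha^2))*(1 - p^((1+a)/2)*q^((1-a)/2) - (1-p)^((1+a)/2)*(1-q)^((1-a)/2)).
alpha = -3.0, p = 0.05, q = 0.2.
e1 = (1+alpha)/2 = -1.0, e2 = (1-alpha)/2 = 2.0.
t1 = p^e1 * q^e2 = 0.05^-1.0 * 0.2^2.0 = 0.8.
t2 = (1-p)^e1 * (1-q)^e2 = 0.95^-1.0 * 0.8^2.0 = 0.673684.
4/(1-alpha^2) = -0.5.
D = -0.5*(1 - 0.8 - 0.673684) = 0.2368

0.2368


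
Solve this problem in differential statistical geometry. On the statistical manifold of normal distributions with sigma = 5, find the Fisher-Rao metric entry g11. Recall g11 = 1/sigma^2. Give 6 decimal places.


For the 2-parameter normal family, the Fisher metric has:
  g11 = 1/sigma^2, g22 = 2/sigma^2.
sigma = 5, sigma^2 = 25.
g11 = 0.040000

0.040000


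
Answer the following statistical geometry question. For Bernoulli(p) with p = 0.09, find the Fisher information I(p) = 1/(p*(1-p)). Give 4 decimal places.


For Bernoulli(p), Fisher information is I(p) = 1/(p*(1-p)).
p = 0.09, 1-p = 0.91.
p*(1-p) = 0.0819.
I(p) = 1/0.0819 = 12.2100

12.2100


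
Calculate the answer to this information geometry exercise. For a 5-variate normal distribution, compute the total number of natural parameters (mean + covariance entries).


Exponential family dimension calculation:
For 5-dim MVN: mean has 5 params, covariance has 5*6/2 = 15 unique entries.
Total dim = 5 + 15 = 20.

20


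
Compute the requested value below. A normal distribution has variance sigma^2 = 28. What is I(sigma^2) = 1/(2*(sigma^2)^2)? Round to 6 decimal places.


Fisher information for variance: I(sigma^2) = 1/(2*sigma^4).
sigma^2 = 28, so sigma^4 = 784.
I = 1/(2*784) = 1/1568 = 0.000638

0.000638


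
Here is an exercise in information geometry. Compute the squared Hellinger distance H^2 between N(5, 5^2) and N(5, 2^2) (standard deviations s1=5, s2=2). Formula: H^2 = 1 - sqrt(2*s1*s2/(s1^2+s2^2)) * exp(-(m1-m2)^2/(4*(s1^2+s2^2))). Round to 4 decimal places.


Squared Hellinger distance for Gaussians:
H^2 = 1 - sqrt(2*s1*s2/(s1^2+s2^2)) * exp(-(m1-m2)^2/(4*(s1^2+s2^2))).
s1^2 = 25, s2^2 = 4, s1^2+s2^2 = 29.
sqrt(2*5*2/(29)) = 0.830455.
(m1-m2)^2 = (0)^2 = 0.
exp(-0/(4*29)) = exp(0.0) = 1.0.
H^2 = 1 - 0.830455*1.0 = 0.1695

0.1695


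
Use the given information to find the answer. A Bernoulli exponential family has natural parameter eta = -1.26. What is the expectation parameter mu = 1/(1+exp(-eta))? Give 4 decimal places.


Dual coordinate (expectation parameter) for Bernoulli:
mu = 1/(1+exp(-eta)).
eta = -1.26.
exp(-eta) = exp(1.26) = 3.525421.
mu = 1/(1+3.525421) = 0.2210

0.2210


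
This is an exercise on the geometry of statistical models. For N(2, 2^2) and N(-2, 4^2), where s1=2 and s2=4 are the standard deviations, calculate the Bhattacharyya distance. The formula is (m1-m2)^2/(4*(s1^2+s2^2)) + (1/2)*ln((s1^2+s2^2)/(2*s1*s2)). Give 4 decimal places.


Bhattacharyya distance between two Gaussians:
DB = (m1-m2)^2/(4*(s1^2+s2^2)) + (1/2)*ln((s1^2+s2^2)/(2*s1*s2)).
(m1-m2)^2 = (4)^2 = 16.
s1^2+s2^2 = 4 + 16 = 20.
term1 = 16/80 = 0.2.
term2 = 0.5*ln(20/16.0) = 0.111572.
DB = 0.2 + 0.111572 = 0.3116

0.3116


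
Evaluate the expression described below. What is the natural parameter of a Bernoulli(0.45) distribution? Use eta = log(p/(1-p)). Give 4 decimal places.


Natural parameter for Bernoulli: eta = log(p/(1-p)).
p = 0.45, 1-p = 0.55.
p/(1-p) = 0.818182.
eta = log(0.818182) = -0.2007

-0.2007


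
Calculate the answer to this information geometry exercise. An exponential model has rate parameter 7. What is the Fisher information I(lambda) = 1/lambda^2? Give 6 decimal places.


Fisher information for exponential: I(lambda) = 1/lambda^2.
lambda = 7, lambda^2 = 49.
I = 1/49 = 0.020408

0.020408


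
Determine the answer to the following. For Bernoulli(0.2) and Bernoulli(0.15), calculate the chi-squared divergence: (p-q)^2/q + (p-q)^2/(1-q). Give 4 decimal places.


Chi-squared divergence between Bernoulli distributions:
chi^2 = (p-q)^2/q + (p-q)^2/(1-q).
p = 0.2, q = 0.15, p-q = 0.05.
(p-q)^2 = 0.0025.
term1 = 0.0025/0.15 = 0.016667.
term2 = 0.0025/0.85 = 0.002941.
chi^2 = 0.016667 + 0.002941 = 0.0196

0.0196


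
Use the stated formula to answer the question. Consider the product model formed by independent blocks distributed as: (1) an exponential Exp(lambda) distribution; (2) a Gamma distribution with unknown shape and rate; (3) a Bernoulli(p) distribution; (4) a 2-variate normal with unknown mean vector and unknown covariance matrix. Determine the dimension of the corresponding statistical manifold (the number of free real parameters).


The dimension of a statistical manifold equals the number of free
(independent) real parameters of the model. For a product of independent
blocks the parameter counts add.
- exponential (lambda): 1.
- Gamma (shape, rate): 2.
- Bernoulli (p): 1.
- 2-variate normal: 2 (mean) + 2*3/2 = 3 (symmetric covariance) = 5.
Total = 1 + 2 + 1 + 5 = 9.
Dimension = 9

9


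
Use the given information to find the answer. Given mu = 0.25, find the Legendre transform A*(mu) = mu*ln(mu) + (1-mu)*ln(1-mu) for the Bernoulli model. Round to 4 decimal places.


Legendre transform for Bernoulli:
A*(mu) = mu*log(mu) + (1-mu)*log(1-mu).
mu = 0.25, 1-mu = 0.75.
mu*log(mu) = 0.25*log(0.25) = -0.346574.
(1-mu)*log(1-mu) = 0.75*log(0.75) = -0.215762.
A* = -0.346574 + -0.215762 = -0.5623

-0.5623


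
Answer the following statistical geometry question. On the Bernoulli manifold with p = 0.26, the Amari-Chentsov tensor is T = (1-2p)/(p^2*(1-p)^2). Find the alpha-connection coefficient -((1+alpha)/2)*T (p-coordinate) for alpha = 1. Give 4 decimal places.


Skewness (Amari-Chentsov) tensor: T = (1-2p)/(p^2*(1-p)^2).
p = 0.26, 1-2p = 0.48, p^2 = 0.0676, (1-p)^2 = 0.5476.
T = 0.48/(0.0676 * 0.5476) = 12.966749.
In the p-coordinate, Gamma^(alpha) = Gamma^(0) - (alpha/2)*T with Gamma^(0) = (1/2)*g'(p) = -T/2,
so Gamma^(alpha) = -((1+alpha)/2)*T.
alpha = 1, -(1+alpha)/2 = -1.0.
Gamma = -1.0 * 12.966749 = -12.9667

-12.9667


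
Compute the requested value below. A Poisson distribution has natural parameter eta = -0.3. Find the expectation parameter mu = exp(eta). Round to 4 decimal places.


Expectation parameter for Poisson exponential family:
mu = exp(eta).
eta = -0.3.
mu = exp(-0.3) = 0.7408

0.7408


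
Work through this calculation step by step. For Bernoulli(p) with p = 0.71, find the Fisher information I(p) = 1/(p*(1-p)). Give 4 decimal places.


For Bernoulli(p), Fisher information is I(p) = 1/(p*(1-p)).
p = 0.71, 1-p = 0.29.
p*(1-p) = 0.2059.
I(p) = 1/0.2059 = 4.8567

4.8567


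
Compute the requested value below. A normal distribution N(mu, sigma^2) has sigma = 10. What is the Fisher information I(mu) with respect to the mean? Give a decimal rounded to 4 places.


The Fisher information for the mean of a normal distribution is I(mu) = 1/sigma^2.
sigma = 10, so sigma^2 = 100.
I(mu) = 1/100 = 0.0100

0.0100


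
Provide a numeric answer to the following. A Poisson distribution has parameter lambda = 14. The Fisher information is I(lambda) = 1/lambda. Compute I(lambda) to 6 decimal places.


Fisher information for Poisson: I(lambda) = 1/lambda.
lambda = 14.
I(lambda) = 1/14 = 0.071429

0.071429


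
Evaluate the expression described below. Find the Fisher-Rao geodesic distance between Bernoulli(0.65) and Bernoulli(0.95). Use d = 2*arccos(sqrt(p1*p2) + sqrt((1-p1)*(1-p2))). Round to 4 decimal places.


Geodesic distance on Bernoulli manifold:
d(p1,p2) = 2*arccos(sqrt(p1*p2) + sqrt((1-p1)*(1-p2))).
sqrt(p1*p2) = sqrt(0.65*0.95) = 0.785812.
sqrt((1-p1)*(1-p2)) = sqrt(0.35*0.05) = 0.132288.
arg = 0.785812 + 0.132288 = 0.918099.
d = 2*arccos(0.918099) = 0.8151

0.8151


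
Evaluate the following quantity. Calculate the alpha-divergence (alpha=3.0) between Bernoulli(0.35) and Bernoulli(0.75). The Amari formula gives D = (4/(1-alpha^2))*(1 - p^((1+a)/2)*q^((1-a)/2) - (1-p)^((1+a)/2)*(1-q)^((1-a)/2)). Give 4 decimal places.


Amari alpha-divergence:
D = (4/(1-alpha^2))*(1 - p^((1+a)/2)*q^((1-a)/2) - (1-p)^((1+a)/2)*(1-q)^((1-a)/2)).
alpha = 3.0, p = 0.35, q = 0.75.
e1 = (1+alpha)/2 = 2.0, e2 = (1-alpha)/2 = -1.0.
t1 = p^e1 * q^e2 = 0.35^2.0 * 0.75^-1.0 = 0.163333.
t2 = (1-p)^e1 * (1-q)^e2 = 0.65^2.0 * 0.25^-1.0 = 1.69.
4/(1-alpha^2) = -0.5.
D = -0.5*(1 - 0.163333 - 1.69) = 0.4267

0.4267


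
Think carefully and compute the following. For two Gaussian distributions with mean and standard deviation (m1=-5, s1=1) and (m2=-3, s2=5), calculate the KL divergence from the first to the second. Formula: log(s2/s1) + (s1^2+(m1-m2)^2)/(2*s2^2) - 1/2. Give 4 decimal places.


KL divergence between normal distributions:
KL = log(s2/s1) + (s1^2 + (m1-m2)^2)/(2*s2^2) - 1/2.
log(5/1) = 1.609438.
(1^2 + (-5--3)^2)/(2*5^2) = (1 + 4)/50 = 0.1.
KL = 1.609438 + 0.1 - 0.5 = 1.2094

1.2094


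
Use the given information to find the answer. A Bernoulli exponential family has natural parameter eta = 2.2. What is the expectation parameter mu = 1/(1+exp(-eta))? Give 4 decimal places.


Dual coordinate (expectation parameter) for Bernoulli:
mu = 1/(1+exp(-eta)).
eta = 2.2.
exp(-eta) = exp(-2.2) = 0.110803.
mu = 1/(1+0.110803) = 0.9002

0.9002


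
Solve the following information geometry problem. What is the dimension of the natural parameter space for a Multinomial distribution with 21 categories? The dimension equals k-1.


Exponential family dimension calculation:
For Multinomial with k=21 categories, dim = k-1 = 20.

20


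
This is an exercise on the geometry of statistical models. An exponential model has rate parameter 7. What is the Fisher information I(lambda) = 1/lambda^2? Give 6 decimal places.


Fisher information for exponential: I(lambda) = 1/lambda^2.
lambda = 7, lambda^2 = 49.
I = 1/49 = 0.020408

0.020408


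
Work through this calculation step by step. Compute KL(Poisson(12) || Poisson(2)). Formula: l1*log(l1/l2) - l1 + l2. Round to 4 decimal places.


KL divergence for Poisson:
KL = l1*log(l1/l2) - l1 + l2.
l1 = 12, l2 = 2.
log(12/2) = 1.791759.
l1*log(l1/l2) = 12 * 1.791759 = 21.501114.
KL = 21.501114 - 12 + 2 = 11.5011

11.5011


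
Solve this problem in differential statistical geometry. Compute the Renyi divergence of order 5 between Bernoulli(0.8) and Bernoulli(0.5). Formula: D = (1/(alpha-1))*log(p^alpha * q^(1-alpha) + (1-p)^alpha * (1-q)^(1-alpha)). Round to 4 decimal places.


Renyi divergence of order alpha between Bernoulli distributions:
D = (1/(alpha-1))*log(p^alpha * q^(1-alpha) + (1-p)^alpha * (1-q)^(1-alpha)).
alpha = 5, p = 0.8, q = 0.5.
p^alpha * q^(1-alpha) = 0.8^5 * 0.5^-4 = 5.24288.
(1-p)^alpha * (1-q)^(1-alpha) = 0.2^5 * 0.5^-4 = 0.00512.
sum = 5.24288 + 0.00512 = 5.248.
D = (1/4)*log(5.248) = 0.4145

0.4145


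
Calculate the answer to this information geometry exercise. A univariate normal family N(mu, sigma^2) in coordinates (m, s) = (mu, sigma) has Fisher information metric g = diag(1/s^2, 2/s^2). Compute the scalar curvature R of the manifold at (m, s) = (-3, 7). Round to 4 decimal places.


The metric has the form g = (A dm^2 + B ds^2)/s^2 with A = 1, B = 2.
Substitute u = sqrt(A/B)*m: g = B*(du^2 + ds^2)/s^2, i.e. B times the
Poincare upper half-plane metric, which has constant Gaussian curvature -1.
Scaling a 2D metric by a constant c divides the Gaussian curvature by c,
so K = -1/B = -1/(2) = -0.5000 everywhere (the point (m, s) = (-3, 7) is irrelevant:
the curvature is constant).
Scalar curvature in dimension 2: R = 2K = -2/(2) = -1.0000.

-1.0000


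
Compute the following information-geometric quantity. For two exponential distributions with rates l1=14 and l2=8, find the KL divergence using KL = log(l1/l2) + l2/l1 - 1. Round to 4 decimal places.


KL divergence for exponential family:
KL = log(l1/l2) + l2/l1 - 1.
log(14/8) = 0.559616.
8/14 = 0.571429.
KL = 0.559616 + 0.571429 - 1 = 0.1310

0.1310


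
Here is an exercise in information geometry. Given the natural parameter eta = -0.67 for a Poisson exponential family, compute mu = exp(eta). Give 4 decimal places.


Expectation parameter for Poisson exponential family:
mu = exp(eta).
eta = -0.67.
mu = exp(-0.67) = 0.5117

0.5117


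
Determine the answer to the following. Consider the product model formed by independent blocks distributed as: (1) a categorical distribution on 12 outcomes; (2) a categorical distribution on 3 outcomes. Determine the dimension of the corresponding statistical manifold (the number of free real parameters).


The dimension of a statistical manifold equals the number of free
(independent) real parameters of the model. For a product of independent
blocks the parameter counts add.
- categorical on 12 outcomes (probabilities sum to 1): 12-1 = 11.
- categorical on 3 outcomes (probabilities sum to 1): 3-1 = 2.
Total = 11 + 2 = 13.
Dimension = 13

13


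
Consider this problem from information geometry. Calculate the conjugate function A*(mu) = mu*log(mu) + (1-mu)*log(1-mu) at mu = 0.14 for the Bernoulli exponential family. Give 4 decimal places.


Legendre transform for Bernoulli:
A*(mu) = mu*log(mu) + (1-mu)*log(1-mu).
mu = 0.14, 1-mu = 0.86.
mu*log(mu) = 0.14*log(0.14) = -0.275256.
(1-mu)*log(1-mu) = 0.86*log(0.86) = -0.129708.
A* = -0.275256 + -0.129708 = -0.4050

-0.4050


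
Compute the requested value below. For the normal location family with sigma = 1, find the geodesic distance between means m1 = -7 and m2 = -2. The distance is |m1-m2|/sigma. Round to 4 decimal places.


On the fixed-variance normal subfamily, geodesic distance = |m1-m2|/sigma.
|-7 - -2| = 5.
sigma = 1.
d = 5/1 = 5.0000

5.0000


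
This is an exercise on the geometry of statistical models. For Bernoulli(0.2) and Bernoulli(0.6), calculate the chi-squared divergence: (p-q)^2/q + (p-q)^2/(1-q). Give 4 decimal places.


Chi-squared divergence between Bernoulli distributions:
chi^2 = (p-q)^2/q + (p-q)^2/(1-q).
p = 0.2, q = 0.6, p-q = -0.4.
(p-q)^2 = 0.16.
term1 = 0.16/0.6 = 0.266667.
term2 = 0.16/0.4 = 0.4.
chi^2 = 0.266667 + 0.4 = 0.6667

0.6667


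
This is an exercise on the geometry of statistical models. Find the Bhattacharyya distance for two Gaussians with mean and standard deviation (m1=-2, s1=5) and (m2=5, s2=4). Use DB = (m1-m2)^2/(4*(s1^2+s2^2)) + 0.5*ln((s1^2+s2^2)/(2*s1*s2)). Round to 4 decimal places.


Bhattacharyya distance between two Gaussians:
DB = (m1-m2)^2/(4*(s1^2+s2^2)) + (1/2)*ln((s1^2+s2^2)/(2*s1*s2)).
(m1-m2)^2 = (-7)^2 = 49.
s1^2+s2^2 = 25 + 16 = 41.
term1 = 49/164 = 0.29878.
term2 = 0.5*ln(41/40.0) = 0.012346.
DB = 0.29878 + 0.012346 = 0.3111

0.3111


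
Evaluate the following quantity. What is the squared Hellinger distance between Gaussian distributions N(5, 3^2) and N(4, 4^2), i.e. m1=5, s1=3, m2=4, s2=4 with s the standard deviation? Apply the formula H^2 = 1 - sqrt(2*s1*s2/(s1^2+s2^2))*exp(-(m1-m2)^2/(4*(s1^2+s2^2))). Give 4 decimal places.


Squared Hellinger distance for Gaussians:
H^2 = 1 - sqrt(2*s1*s2/(s1^2+s2^2)) * exp(-(m1-m2)^2/(4*(s1^2+s2^2))).
s1^2 = 9, s2^2 = 16, s1^2+s2^2 = 25.
sqrt(2*3*4/(25)) = 0.979796.
(m1-m2)^2 = (1)^2 = 1.
exp(-1/(4*25)) = exp(-0.01) = 0.99005.
H^2 = 1 - 0.979796*0.99005 = 0.0300

0.0300


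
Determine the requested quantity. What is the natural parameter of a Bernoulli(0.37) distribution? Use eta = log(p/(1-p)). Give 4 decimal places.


Natural parameter for Bernoulli: eta = log(p/(1-p)).
p = 0.37, 1-p = 0.63.
p/(1-p) = 0.587302.
eta = log(0.587302) = -0.5322

-0.5322


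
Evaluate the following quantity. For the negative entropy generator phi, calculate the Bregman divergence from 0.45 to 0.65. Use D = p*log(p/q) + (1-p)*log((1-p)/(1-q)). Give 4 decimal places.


Bregman divergence with negative entropy generator:
D = p*log(p/q) + (1-p)*log((1-p)/(1-q)).
p = 0.45, q = 0.65.
p*log(p/q) = 0.45*log(0.45/0.65) = -0.165476.
(1-p)*log((1-p)/(1-q)) = 0.55*log(0.55/0.35) = 0.248592.
D = -0.165476 + 0.248592 = 0.0831

0.0831


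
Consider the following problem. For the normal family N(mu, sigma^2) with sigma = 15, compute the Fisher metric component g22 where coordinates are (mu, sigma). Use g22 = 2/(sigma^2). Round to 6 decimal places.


For the 2-parameter normal family, the Fisher metric has:
  g11 = 1/sigma^2, g22 = 2/sigma^2.
sigma = 15, sigma^2 = 225.
g22 = 0.008889

0.008889


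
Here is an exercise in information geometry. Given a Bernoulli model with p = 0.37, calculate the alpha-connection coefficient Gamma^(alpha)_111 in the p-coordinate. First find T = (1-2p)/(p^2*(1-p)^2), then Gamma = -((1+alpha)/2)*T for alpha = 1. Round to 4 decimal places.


Skewness (Amari-Chentsov) tensor: T = (1-2p)/(p^2*(1-p)^2).
p = 0.37, 1-2p = 0.26, p^2 = 0.1369, (1-p)^2 = 0.3969.
T = 0.26/(0.1369 * 0.3969) = 4.785076.
In the p-coordinate, Gamma^(alpha) = Gamma^(0) - (alpha/2)*T with Gamma^(0) = (1/2)*g'(p) = -T/2,
so Gamma^(alpha) = -((1+alpha)/2)*T.
alpha = 1, -(1+alpha)/2 = -1.0.
Gamma = -1.0 * 4.785076 = -4.7851

-4.7851


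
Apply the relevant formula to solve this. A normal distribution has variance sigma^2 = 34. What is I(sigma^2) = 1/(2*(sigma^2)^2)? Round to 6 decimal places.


Fisher information for variance: I(sigma^2) = 1/(2*sigma^4).
sigma^2 = 34, so sigma^4 = 1156.
I = 1/(2*1156) = 1/2312 = 0.000433

0.000433


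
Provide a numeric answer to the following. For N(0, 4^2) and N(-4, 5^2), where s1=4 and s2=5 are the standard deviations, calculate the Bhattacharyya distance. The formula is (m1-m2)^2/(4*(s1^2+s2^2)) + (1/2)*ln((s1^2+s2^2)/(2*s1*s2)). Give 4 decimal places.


Bhattacharyya distance between two Gaussians:
DB = (m1-m2)^2/(4*(s1^2+s2^2)) + (1/2)*ln((s1^2+s2^2)/(2*s1*s2)).
(m1-m2)^2 = (4)^2 = 16.
s1^2+s2^2 = 16 + 25 = 41.
term1 = 16/164 = 0.097561.
term2 = 0.5*ln(41/40.0) = 0.012346.
DB = 0.097561 + 0.012346 = 0.1099

0.1099


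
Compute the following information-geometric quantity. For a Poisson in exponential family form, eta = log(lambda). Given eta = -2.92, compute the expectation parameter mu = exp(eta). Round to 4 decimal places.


Expectation parameter for Poisson exponential family:
mu = exp(eta).
eta = -2.92.
mu = exp(-2.92) = 0.0539

0.0539


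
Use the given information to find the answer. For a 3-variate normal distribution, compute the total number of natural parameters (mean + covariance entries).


Exponential family dimension calculation:
For 3-dim MVN: mean has 3 params, covariance has 3*4/2 = 6 unique entries.
Total dim = 3 + 6 = 9.

9


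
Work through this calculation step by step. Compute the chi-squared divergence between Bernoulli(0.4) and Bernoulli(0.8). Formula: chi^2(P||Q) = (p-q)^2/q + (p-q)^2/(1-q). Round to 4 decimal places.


Chi-squared divergence between Bernoulli distributions:
chi^2 = (p-q)^2/q + (p-q)^2/(1-q).
p = 0.4, q = 0.8, p-q = -0.4.
(p-q)^2 = 0.16.
term1 = 0.16/0.8 = 0.2.
term2 = 0.16/0.2 = 0.8.
chi^2 = 0.2 + 0.8 = 1.0000

1.0000


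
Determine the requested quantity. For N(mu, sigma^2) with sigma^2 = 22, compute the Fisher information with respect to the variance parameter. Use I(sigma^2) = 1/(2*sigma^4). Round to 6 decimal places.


Fisher information for variance: I(sigma^2) = 1/(2*sigma^4).
sigma^2 = 22, so sigma^4 = 484.
I = 1/(2*484) = 1/968 = 0.001033

0.001033


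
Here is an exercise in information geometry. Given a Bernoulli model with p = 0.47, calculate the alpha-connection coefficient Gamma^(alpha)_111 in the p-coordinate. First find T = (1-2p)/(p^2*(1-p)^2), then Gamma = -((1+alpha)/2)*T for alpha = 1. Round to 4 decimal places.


Skewness (Amari-Chentsov) tensor: T = (1-2p)/(p^2*(1-p)^2).
p = 0.47, 1-2p = 0.06, p^2 = 0.2209, (1-p)^2 = 0.2809.
T = 0.06/(0.2209 * 0.2809) = 0.96695.
In the p-coordinate, Gamma^(alpha) = Gamma^(0) - (alpha/2)*T with Gamma^(0) = (1/2)*g'(p) = -T/2,
so Gamma^(alpha) = -((1+alpha)/2)*T.
alpha = 1, -(1+alpha)/2 = -1.0.
Gamma = -1.0 * 0.96695 = -0.9669

-0.9669


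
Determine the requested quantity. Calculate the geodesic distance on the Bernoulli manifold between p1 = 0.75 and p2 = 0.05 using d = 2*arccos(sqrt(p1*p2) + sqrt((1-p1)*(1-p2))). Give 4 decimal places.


Geodesic distance on Bernoulli manifold:
d(p1,p2) = 2*arccos(sqrt(p1*p2) + sqrt((1-p1)*(1-p2))).
sqrt(p1*p2) = sqrt(0.75*0.05) = 0.193649.
sqrt((1-p1)*(1-p2)) = sqrt(0.25*0.95) = 0.48734.
arg = 0.193649 + 0.48734 = 0.680989.
d = 2*arccos(0.680989) = 1.6434

1.6434


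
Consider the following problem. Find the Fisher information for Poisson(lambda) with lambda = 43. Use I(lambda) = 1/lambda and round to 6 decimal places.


Fisher information for Poisson: I(lambda) = 1/lambda.
lambda = 43.
I(lambda) = 1/43 = 0.023256

0.023256


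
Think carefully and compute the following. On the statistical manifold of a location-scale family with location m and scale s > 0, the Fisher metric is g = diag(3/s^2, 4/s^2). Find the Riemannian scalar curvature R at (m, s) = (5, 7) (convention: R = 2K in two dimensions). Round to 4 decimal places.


The metric has the form g = (A dm^2 + B ds^2)/s^2 with A = 3, B = 4.
Substitute u = sqrt(A/B)*m: g = B*(du^2 + ds^2)/s^2, i.e. B times the
Poincare upper half-plane metric, which has constant Gaussian curvature -1.
Scaling a 2D metric by a constant c divides the Gaussian curvature by c,
so K = -1/B = -1/(4) = -0.2500 everywhere (the point (m, s) = (5, 7) is irrelevant:
the curvature is constant).
Scalar curvature in dimension 2: R = 2K = -2/(4) = -0.5000.

-0.5000


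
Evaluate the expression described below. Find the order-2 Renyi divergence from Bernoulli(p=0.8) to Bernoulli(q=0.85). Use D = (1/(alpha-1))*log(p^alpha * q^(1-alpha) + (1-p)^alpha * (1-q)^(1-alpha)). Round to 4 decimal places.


Renyi divergence of order alpha between Bernoulli distributions:
D = (1/(alpha-1))*log(p^alpha * q^(1-alpha) + (1-p)^alpha * (1-q)^(1-alpha)).
alpha = 2, p = 0.8, q = 0.85.
p^alpha * q^(1-alpha) = 0.8^2 * 0.85^-1 = 0.752941.
(1-p)^alpha * (1-q)^(1-alpha) = 0.2^2 * 0.15^-1 = 0.266667.
sum = 0.752941 + 0.266667 = 1.019608.
D = (1/1)*log(1.019608) = 0.0194

0.0194


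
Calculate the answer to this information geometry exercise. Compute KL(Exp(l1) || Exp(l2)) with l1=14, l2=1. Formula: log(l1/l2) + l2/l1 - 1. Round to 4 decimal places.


KL divergence for exponential family:
KL = log(l1/l2) + l2/l1 - 1.
log(14/1) = 2.639057.
1/14 = 0.071429.
KL = 2.639057 + 0.071429 - 1 = 1.7105

1.7105


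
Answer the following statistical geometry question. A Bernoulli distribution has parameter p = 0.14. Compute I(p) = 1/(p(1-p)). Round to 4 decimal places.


For Bernoulli(p), Fisher information is I(p) = 1/(p*(1-p)).
p = 0.14, 1-p = 0.86.
p*(1-p) = 0.1204.
I(p) = 1/0.1204 = 8.3056

8.3056


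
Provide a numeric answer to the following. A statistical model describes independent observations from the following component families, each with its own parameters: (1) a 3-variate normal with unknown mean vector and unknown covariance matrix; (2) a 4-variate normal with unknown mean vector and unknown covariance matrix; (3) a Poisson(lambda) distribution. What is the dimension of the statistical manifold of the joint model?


The dimension of a statistical manifold equals the number of free
(independent) real parameters of the model. For a product of independent
blocks the parameter counts add.
- 3-variate normal: 3 (mean) + 3*4/2 = 6 (symmetric covariance) = 9.
- 4-variate normal: 4 (mean) + 4*5/2 = 10 (symmetric covariance) = 14.
- Poisson (lambda): 1.
Total = 9 + 14 + 1 = 24.
Dimension = 24

24


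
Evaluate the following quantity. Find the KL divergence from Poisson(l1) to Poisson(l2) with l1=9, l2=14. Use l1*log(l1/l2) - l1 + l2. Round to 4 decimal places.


KL divergence for Poisson:
KL = l1*log(l1/l2) - l1 + l2.
l1 = 9, l2 = 14.
log(9/14) = -0.441833.
l1*log(l1/l2) = 9 * -0.441833 = -3.976495.
KL = -3.976495 - 9 + 14 = 1.0235

1.0235


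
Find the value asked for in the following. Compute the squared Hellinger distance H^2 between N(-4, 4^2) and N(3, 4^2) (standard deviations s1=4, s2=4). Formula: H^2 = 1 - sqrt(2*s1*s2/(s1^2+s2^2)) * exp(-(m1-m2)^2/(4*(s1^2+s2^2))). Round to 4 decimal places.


Squared Hellinger distance for Gaussians:
H^2 = 1 - sqrt(2*s1*s2/(s1^2+s2^2)) * exp(-(m1-m2)^2/(4*(s1^2+s2^2))).
s1^2 = 16, s2^2 = 16, s1^2+s2^2 = 32.
sqrt(2*4*4/(32)) = 1.0.
(m1-m2)^2 = (-7)^2 = 49.
exp(-49/(4*32)) = exp(-0.382812) = 0.681941.
H^2 = 1 - 1.0*0.681941 = 0.3181

0.3181


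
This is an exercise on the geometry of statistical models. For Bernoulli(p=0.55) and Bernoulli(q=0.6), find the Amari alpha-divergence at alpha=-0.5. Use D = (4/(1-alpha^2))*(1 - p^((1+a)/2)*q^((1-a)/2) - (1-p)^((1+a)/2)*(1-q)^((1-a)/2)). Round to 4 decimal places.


Amari alpha-divergence:
D = (4/(1-alpha^2))*(1 - p^((1+a)/2)*q^((1-a)/2) - (1-p)^((1+a)/2)*(1-q)^((1-a)/2)).
alpha = -0.5, p = 0.55, q = 0.6.
e1 = (1+alpha)/2 = 0.25, e2 = (1-alpha)/2 = 0.75.
t1 = p^e1 * q^e2 = 0.55^0.25 * 0.6^0.75 = 0.587089.
t2 = (1-p)^e1 * (1-q)^e2 = 0.45^0.25 * 0.4^0.75 = 0.411953.
4/(1-alpha^2) = 5.333333.
D = 5.333333*(1 - 0.587089 - 0.411953) = 0.0051

0.0051


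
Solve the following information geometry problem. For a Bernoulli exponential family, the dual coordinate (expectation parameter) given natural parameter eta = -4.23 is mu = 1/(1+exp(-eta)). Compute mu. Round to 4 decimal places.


Dual coordinate (expectation parameter) for Bernoulli:
mu = 1/(1+exp(-eta)).
eta = -4.23.
exp(-eta) = exp(4.23) = 68.717232.
mu = 1/(1+68.717232) = 0.0143

0.0143
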